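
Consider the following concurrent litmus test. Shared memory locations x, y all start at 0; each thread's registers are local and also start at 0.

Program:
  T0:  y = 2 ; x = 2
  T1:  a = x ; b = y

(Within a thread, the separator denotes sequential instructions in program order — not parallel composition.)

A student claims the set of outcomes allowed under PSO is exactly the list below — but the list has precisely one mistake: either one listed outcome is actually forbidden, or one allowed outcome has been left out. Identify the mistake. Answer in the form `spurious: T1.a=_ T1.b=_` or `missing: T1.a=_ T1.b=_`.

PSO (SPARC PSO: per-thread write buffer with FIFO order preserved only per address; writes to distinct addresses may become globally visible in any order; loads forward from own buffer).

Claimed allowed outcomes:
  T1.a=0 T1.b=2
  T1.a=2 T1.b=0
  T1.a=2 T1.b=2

missing: T1.a=0 T1.b=0

outcome vector order: (T1.a,T1.b)
[PSO] allowed = {<0 0>; <0 2>; <2 0>; <2 2>}
PSO∖claimed = {<0 0>}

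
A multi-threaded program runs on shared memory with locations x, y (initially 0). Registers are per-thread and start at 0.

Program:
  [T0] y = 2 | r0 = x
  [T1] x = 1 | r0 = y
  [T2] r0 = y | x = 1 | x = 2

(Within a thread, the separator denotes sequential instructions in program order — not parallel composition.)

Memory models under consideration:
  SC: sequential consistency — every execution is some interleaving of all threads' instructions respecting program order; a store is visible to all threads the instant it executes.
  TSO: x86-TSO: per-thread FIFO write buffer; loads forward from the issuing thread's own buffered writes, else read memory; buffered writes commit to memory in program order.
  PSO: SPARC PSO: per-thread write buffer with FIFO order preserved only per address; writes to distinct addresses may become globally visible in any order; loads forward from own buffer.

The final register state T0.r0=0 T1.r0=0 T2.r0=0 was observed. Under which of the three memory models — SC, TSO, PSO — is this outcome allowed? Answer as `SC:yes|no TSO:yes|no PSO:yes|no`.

SC:no TSO:yes PSO:yes

outcome vector order: (T0.r0,T1.r0,T2.r0)
SC (10): <0 2 0> <0 2 2> <1 0 0> <1 0 2> <1 2 0> <1 2 2> <2 0 0> <2 0 2> <2 2 0> <2 2 2>
TSO (12): <0 0 0> <0 0 2> <0 2 0> <0 2 2> <1 0 0> <1 0 2> <1 2 0> <1 2 2> <2 0 0> <2 0 2> <2 2 0> <2 2 2>
PSO (12): <0 0 0> <0 0 2> <0 2 0> <0 2 2> <1 0 0> <1 0 2> <1 2 0> <1 2 2> <2 0 0> <2 0 2> <2 2 0> <2 2 2>
target <0 0 0> ∈ {TSO,PSO}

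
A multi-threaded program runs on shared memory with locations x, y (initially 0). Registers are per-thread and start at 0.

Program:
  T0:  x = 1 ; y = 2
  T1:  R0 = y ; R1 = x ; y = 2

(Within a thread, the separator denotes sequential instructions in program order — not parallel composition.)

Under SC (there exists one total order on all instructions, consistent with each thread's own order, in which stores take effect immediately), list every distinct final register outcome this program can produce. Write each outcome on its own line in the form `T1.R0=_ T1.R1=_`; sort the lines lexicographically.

outcome vector order: (T1.R0,T1.R1)
|SC outcomes| = 3

T1.R0=0 T1.R1=0
T1.R0=0 T1.R1=1
T1.R0=2 T1.R1=1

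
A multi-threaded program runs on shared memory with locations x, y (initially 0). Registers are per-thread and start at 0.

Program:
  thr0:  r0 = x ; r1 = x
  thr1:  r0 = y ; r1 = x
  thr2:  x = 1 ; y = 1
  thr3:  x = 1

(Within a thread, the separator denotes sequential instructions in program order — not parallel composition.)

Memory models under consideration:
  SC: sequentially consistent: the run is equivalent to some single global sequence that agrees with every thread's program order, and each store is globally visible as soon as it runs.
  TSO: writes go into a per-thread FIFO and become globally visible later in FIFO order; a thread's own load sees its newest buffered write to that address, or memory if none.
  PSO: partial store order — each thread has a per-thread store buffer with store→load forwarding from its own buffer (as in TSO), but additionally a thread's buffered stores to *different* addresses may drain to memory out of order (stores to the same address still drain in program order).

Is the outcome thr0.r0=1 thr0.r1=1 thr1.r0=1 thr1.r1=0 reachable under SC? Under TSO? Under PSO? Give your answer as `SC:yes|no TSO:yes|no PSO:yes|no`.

outcome vector order: (thr0.r0,thr0.r1,thr1.r0,thr1.r1)
SC (9): 0000 0001 0011 0100 0101 0111 1100 1101 1111
TSO (9): 0000 0001 0011 0100 0101 0111 1100 1101 1111
PSO (12): 0000 0001 0010 0011 0100 0101 0110 0111 1100 1101 1110 1111
target 1110 ∈ {PSO}

SC:no TSO:no PSO:yes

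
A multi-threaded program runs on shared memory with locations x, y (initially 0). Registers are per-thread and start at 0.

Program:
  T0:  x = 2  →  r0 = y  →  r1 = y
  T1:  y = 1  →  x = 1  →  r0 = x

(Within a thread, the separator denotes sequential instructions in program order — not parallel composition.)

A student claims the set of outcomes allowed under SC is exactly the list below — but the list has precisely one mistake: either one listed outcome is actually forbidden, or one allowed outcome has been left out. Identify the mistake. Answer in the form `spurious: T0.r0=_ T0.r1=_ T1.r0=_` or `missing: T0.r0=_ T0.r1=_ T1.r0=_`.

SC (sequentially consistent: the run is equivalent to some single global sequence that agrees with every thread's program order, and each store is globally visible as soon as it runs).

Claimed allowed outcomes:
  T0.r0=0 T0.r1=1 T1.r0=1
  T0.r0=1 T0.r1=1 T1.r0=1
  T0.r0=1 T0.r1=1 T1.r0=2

outcome vector order: (T0.r0,T0.r1,T1.r0)
[SC] allowed = {0/0/1; 0/1/1; 1/1/1; 1/1/2}
SC∖claimed = {0/0/1}

missing: T0.r0=0 T0.r1=0 T1.r0=1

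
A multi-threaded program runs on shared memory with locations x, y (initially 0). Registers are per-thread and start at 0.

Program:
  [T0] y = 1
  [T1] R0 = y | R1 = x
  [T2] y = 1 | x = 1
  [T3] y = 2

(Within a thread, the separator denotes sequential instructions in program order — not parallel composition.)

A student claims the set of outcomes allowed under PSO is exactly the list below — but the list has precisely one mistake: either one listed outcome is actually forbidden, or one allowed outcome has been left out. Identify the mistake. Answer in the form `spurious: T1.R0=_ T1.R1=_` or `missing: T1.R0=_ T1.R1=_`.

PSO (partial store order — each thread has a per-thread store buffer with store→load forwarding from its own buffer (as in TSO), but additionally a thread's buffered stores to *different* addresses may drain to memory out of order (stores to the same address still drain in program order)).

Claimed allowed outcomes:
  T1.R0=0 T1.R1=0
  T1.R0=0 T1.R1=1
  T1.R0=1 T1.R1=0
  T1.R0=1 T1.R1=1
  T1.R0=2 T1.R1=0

missing: T1.R0=2 T1.R1=1

outcome vector order: (T1.R0,T1.R1)
PSO: 6 outcomes — {00 01 10 11 20 21}
PSO∖claimed = {21}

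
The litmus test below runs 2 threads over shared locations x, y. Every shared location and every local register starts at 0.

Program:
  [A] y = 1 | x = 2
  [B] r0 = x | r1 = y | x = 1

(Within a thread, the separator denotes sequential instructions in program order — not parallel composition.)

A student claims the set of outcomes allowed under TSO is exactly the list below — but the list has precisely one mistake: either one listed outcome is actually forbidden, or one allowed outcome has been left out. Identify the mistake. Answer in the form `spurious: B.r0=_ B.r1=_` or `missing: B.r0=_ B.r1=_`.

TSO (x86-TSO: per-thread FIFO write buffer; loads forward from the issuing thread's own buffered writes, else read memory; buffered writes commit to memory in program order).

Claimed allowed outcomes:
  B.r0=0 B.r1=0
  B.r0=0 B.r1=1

missing: B.r0=2 B.r1=1

outcome vector order: (B.r0,B.r1)
TSO: 3 outcomes — {0/0 0/1 2/1}
TSO∖claimed = {2/1}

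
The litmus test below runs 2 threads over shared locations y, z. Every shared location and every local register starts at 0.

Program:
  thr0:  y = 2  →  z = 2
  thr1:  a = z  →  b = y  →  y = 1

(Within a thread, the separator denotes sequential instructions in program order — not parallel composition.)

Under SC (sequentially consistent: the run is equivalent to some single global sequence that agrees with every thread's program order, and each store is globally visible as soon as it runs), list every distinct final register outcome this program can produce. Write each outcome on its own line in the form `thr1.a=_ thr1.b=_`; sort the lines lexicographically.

outcome vector order: (thr1.a,thr1.b)
|SC outcomes| = 3

thr1.a=0 thr1.b=0
thr1.a=0 thr1.b=2
thr1.a=2 thr1.b=2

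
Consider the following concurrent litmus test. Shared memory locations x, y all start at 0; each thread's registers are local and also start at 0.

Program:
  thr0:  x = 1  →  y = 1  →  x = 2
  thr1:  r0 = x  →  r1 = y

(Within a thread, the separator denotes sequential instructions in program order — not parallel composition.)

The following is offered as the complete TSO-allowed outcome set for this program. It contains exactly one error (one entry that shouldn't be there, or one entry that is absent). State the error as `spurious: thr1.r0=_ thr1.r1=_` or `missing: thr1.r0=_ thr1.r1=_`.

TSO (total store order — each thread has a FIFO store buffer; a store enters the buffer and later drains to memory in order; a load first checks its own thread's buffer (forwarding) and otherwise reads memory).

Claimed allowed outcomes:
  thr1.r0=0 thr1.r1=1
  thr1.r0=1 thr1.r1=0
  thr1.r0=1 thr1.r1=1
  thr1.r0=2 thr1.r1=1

outcome vector order: (thr1.r0,thr1.r1)
under TSO → 0/0; 0/1; 1/0; 1/1; 2/1
TSO∖claimed = {0/0}

missing: thr1.r0=0 thr1.r1=0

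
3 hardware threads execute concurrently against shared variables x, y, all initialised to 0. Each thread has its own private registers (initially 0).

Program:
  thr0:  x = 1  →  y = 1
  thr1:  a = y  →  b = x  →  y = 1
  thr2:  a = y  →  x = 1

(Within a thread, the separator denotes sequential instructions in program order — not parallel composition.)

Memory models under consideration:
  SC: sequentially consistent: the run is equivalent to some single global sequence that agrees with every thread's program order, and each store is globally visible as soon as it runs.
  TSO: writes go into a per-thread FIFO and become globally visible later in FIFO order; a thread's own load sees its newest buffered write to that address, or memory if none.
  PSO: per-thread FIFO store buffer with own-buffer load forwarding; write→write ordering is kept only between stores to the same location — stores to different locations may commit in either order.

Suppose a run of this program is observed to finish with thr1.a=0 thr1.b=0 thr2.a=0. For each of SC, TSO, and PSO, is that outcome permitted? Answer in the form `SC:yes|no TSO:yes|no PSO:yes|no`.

SC:yes TSO:yes PSO:yes

outcome vector order: (thr1.a,thr1.b,thr2.a)
SC (6): 0/0/0; 0/0/1; 0/1/0; 0/1/1; 1/1/0; 1/1/1
TSO (6): 0/0/0; 0/0/1; 0/1/0; 0/1/1; 1/1/0; 1/1/1
PSO (8): 0/0/0; 0/0/1; 0/1/0; 0/1/1; 1/0/0; 1/0/1; 1/1/0; 1/1/1
target 0/0/0 ∈ {SC,TSO,PSO}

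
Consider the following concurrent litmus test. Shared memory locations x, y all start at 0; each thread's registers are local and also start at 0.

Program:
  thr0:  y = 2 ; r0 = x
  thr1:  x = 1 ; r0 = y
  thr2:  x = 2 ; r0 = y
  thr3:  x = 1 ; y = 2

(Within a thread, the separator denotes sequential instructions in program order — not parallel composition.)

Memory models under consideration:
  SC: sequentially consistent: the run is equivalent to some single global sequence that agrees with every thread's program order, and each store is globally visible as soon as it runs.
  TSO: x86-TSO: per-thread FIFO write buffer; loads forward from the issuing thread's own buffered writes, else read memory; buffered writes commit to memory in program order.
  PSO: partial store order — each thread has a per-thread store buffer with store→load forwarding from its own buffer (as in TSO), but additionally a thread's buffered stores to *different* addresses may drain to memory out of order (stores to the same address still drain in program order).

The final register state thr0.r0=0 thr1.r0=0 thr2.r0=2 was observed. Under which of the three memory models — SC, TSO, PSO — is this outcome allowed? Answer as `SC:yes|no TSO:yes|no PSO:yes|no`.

outcome vector order: (thr0.r0,thr1.r0,thr2.r0)
[SC] allowed = {022 100 102 120 122 200 202 220 222}
[TSO] allowed = {000 002 020 022 100 102 120 122 200 202 220 222}
[PSO] allowed = {000 002 020 022 100 102 120 122 200 202 220 222}
target 002 ∈ {TSO,PSO}

SC:no TSO:yes PSO:yes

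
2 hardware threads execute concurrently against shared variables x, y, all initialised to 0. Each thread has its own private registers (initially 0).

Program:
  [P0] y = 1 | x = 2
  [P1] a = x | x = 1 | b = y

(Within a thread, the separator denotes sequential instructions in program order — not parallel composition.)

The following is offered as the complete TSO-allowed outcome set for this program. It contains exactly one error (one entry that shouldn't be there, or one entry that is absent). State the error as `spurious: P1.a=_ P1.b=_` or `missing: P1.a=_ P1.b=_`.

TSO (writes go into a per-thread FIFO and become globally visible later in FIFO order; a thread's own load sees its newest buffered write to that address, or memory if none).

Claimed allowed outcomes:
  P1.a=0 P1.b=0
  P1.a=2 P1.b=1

missing: P1.a=0 P1.b=1

outcome vector order: (P1.a,P1.b)
TSO: 3 outcomes — {<0 0>, <0 1>, <2 1>}
TSO∖claimed = {<0 1>}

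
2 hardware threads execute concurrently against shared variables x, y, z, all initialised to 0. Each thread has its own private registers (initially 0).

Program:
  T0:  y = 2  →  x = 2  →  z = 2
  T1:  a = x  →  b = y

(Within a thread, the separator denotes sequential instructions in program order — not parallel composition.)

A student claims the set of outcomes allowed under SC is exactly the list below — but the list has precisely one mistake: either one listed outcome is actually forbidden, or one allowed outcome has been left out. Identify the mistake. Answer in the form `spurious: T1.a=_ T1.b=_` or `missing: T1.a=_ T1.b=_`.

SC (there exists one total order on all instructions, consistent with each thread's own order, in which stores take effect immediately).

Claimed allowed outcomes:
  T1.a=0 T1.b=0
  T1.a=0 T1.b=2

missing: T1.a=2 T1.b=2

outcome vector order: (T1.a,T1.b)
[SC] allowed = {<0 0>; <0 2>; <2 2>}
SC∖claimed = {<2 2>}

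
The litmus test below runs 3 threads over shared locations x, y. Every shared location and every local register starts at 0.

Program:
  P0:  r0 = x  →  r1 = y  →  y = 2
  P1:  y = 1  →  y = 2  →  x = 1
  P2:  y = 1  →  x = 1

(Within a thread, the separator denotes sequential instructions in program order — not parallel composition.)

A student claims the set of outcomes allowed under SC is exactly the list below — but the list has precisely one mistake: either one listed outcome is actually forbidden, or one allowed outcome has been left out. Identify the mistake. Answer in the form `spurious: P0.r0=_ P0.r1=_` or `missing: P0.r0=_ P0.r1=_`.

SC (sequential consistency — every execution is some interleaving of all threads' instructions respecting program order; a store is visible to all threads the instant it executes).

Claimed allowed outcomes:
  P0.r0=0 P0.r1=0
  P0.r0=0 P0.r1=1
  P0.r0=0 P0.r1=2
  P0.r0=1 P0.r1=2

outcome vector order: (P0.r0,P0.r1)
under SC → 00; 01; 02; 11; 12
SC∖claimed = {11}

missing: P0.r0=1 P0.r1=1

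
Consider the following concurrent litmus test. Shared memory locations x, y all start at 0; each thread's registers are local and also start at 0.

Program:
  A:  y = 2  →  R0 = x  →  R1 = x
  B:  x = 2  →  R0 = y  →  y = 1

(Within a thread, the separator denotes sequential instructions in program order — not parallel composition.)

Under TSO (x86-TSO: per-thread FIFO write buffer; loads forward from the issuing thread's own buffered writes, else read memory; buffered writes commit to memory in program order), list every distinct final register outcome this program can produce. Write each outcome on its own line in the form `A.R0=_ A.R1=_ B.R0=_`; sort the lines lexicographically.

A.R0=0 A.R1=0 B.R0=0
A.R0=0 A.R1=0 B.R0=2
A.R0=0 A.R1=2 B.R0=0
A.R0=0 A.R1=2 B.R0=2
A.R0=2 A.R1=2 B.R0=0
A.R0=2 A.R1=2 B.R0=2

outcome vector order: (A.R0,A.R1,B.R0)
|TSO outcomes| = 6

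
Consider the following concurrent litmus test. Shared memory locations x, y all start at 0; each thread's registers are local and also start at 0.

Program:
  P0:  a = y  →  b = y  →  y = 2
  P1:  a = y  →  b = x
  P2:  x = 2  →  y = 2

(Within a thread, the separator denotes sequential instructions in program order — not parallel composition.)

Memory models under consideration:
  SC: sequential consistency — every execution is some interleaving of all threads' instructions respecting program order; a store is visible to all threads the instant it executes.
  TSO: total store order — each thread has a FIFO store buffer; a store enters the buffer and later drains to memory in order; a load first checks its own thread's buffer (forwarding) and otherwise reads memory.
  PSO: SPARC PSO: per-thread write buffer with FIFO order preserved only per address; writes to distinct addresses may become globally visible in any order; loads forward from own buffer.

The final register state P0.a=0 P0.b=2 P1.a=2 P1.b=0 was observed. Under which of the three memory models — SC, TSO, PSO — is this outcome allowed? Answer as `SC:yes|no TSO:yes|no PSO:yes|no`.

outcome vector order: (P0.a,P0.b,P1.a,P1.b)
under SC → (0,0,0,0); (0,0,0,2); (0,0,2,0); (0,0,2,2); (0,2,0,0); (0,2,0,2); (0,2,2,2); (2,2,0,0); (2,2,0,2); (2,2,2,2)
under TSO → (0,0,0,0); (0,0,0,2); (0,0,2,0); (0,0,2,2); (0,2,0,0); (0,2,0,2); (0,2,2,2); (2,2,0,0); (2,2,0,2); (2,2,2,2)
under PSO → (0,0,0,0); (0,0,0,2); (0,0,2,0); (0,0,2,2); (0,2,0,0); (0,2,0,2); (0,2,2,0); (0,2,2,2); (2,2,0,0); (2,2,0,2); (2,2,2,0); (2,2,2,2)
target (0,2,2,0) ∈ {PSO}

SC:no TSO:no PSO:yes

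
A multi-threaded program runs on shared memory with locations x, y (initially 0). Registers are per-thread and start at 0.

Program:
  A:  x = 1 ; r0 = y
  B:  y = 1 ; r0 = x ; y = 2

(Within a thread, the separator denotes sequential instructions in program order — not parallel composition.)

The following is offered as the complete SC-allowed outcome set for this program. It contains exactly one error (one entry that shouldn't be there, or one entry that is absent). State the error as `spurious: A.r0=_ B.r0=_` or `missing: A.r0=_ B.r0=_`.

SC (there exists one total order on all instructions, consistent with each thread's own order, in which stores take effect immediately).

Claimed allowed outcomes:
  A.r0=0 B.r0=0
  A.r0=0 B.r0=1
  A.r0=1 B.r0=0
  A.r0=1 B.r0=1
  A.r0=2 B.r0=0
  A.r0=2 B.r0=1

outcome vector order: (A.r0,B.r0)
SC: 5 outcomes — {0/1, 1/0, 1/1, 2/0, 2/1}
claimed∖SC = {0/0}

spurious: A.r0=0 B.r0=0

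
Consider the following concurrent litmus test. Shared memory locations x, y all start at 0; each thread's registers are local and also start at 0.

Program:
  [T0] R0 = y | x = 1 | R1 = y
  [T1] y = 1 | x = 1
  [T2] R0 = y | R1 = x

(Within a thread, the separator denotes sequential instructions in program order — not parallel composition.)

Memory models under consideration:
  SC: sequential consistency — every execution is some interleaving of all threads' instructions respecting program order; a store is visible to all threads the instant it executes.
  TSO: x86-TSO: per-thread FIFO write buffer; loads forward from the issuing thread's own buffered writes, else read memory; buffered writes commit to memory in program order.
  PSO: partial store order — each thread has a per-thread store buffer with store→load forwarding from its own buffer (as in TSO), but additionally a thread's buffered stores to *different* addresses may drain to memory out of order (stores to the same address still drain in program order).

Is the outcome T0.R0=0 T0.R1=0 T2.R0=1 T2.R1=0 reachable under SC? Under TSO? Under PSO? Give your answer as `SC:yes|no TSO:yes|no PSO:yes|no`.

SC:no TSO:yes PSO:yes

outcome vector order: (T0.R0,T0.R1,T2.R0,T2.R1)
[SC] allowed = {<0 0 0 0>; <0 0 0 1>; <0 0 1 1>; <0 1 0 0>; <0 1 0 1>; <0 1 1 0>; <0 1 1 1>; <1 1 0 0>; <1 1 0 1>; <1 1 1 0>; <1 1 1 1>}
[TSO] allowed = {<0 0 0 0>; <0 0 0 1>; <0 0 1 0>; <0 0 1 1>; <0 1 0 0>; <0 1 0 1>; <0 1 1 0>; <0 1 1 1>; <1 1 0 0>; <1 1 0 1>; <1 1 1 0>; <1 1 1 1>}
[PSO] allowed = {<0 0 0 0>; <0 0 0 1>; <0 0 1 0>; <0 0 1 1>; <0 1 0 0>; <0 1 0 1>; <0 1 1 0>; <0 1 1 1>; <1 1 0 0>; <1 1 0 1>; <1 1 1 0>; <1 1 1 1>}
target <0 0 1 0> ∈ {TSO,PSO}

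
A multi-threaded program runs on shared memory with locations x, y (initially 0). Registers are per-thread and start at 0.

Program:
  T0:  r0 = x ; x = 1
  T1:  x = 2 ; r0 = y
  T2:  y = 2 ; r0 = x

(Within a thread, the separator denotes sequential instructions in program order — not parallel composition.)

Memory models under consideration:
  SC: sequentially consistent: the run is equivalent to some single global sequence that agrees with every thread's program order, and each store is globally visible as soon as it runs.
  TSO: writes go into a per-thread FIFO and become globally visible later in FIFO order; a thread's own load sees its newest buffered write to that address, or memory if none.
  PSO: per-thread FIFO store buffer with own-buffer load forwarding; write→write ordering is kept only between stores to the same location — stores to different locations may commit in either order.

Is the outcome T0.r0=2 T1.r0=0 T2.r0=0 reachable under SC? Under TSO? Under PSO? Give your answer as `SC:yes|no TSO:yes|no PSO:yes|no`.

outcome vector order: (T0.r0,T1.r0,T2.r0)
SC (10): 001 002 020 021 022 201 202 220 221 222
TSO (12): 000 001 002 020 021 022 200 201 202 220 221 222
PSO (12): 000 001 002 020 021 022 200 201 202 220 221 222
target 200 ∈ {TSO,PSO}

SC:no TSO:yes PSO:yes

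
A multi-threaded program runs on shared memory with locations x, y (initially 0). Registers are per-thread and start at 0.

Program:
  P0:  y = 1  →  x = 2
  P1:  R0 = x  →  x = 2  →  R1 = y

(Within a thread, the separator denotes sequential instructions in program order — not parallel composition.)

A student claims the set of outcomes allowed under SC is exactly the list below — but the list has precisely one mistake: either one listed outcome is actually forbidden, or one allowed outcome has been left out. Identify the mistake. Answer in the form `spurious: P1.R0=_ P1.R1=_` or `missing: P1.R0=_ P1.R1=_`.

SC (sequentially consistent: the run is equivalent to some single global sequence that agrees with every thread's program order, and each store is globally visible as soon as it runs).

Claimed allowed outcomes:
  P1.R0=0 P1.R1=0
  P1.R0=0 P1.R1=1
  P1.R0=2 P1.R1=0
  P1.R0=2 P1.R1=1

outcome vector order: (P1.R0,P1.R1)
under SC → 00; 01; 21
claimed∖SC = {20}

spurious: P1.R0=2 P1.R1=0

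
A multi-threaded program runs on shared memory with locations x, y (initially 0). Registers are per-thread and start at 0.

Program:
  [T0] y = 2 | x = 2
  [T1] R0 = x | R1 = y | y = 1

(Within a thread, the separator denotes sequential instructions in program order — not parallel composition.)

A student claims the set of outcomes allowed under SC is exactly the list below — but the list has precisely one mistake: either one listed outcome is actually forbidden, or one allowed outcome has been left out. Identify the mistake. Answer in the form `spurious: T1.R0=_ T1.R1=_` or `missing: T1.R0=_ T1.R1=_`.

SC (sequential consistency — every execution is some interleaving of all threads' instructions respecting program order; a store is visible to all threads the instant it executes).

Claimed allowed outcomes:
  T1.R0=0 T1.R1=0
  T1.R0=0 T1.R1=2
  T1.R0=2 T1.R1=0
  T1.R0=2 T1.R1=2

outcome vector order: (T1.R0,T1.R1)
SC: 3 outcomes — {<0 0> <0 2> <2 2>}
claimed∖SC = {<2 0>}

spurious: T1.R0=2 T1.R1=0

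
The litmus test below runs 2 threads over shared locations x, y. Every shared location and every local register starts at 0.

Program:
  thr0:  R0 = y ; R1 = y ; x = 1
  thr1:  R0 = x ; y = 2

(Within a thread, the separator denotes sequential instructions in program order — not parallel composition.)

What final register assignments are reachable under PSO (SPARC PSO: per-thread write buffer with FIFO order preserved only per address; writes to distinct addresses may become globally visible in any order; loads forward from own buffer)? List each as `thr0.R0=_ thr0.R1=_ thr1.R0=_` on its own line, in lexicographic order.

thr0.R0=0 thr0.R1=0 thr1.R0=0
thr0.R0=0 thr0.R1=0 thr1.R0=1
thr0.R0=0 thr0.R1=2 thr1.R0=0
thr0.R0=2 thr0.R1=2 thr1.R0=0

outcome vector order: (thr0.R0,thr0.R1,thr1.R0)
|PSO outcomes| = 4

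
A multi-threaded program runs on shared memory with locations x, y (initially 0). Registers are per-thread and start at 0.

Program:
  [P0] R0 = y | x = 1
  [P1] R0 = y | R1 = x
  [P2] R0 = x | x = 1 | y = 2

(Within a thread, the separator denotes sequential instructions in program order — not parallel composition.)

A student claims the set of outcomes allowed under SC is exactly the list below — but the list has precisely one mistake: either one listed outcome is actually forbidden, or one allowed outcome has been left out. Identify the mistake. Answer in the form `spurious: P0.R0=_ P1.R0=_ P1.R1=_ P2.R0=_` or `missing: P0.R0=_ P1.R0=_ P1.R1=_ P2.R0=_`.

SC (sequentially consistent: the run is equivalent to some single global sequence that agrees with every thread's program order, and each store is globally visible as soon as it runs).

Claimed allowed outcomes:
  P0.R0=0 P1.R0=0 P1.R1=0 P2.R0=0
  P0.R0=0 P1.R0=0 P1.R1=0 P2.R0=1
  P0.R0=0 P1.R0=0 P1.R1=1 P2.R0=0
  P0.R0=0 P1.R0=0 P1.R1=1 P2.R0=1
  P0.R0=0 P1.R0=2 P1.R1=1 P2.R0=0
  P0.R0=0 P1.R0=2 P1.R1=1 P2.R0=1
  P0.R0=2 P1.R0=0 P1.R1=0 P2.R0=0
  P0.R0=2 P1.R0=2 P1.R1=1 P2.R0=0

outcome vector order: (P0.R0,P1.R0,P1.R1,P2.R0)
under SC → (0,0,0,0) (0,0,0,1) (0,0,1,0) (0,0,1,1) (0,2,1,0) (0,2,1,1) (2,0,0,0) (2,0,1,0) (2,2,1,0)
SC∖claimed = {(2,0,1,0)}

missing: P0.R0=2 P1.R0=0 P1.R1=1 P2.R0=0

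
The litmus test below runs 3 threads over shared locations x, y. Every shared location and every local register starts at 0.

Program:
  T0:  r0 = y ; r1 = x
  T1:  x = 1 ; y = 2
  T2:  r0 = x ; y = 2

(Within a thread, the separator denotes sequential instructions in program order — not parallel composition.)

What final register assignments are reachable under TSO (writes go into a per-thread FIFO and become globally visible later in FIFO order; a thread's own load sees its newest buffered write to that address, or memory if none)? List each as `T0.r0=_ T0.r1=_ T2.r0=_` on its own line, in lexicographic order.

outcome vector order: (T0.r0,T0.r1,T2.r0)
|TSO outcomes| = 7

T0.r0=0 T0.r1=0 T2.r0=0
T0.r0=0 T0.r1=0 T2.r0=1
T0.r0=0 T0.r1=1 T2.r0=0
T0.r0=0 T0.r1=1 T2.r0=1
T0.r0=2 T0.r1=0 T2.r0=0
T0.r0=2 T0.r1=1 T2.r0=0
T0.r0=2 T0.r1=1 T2.r0=1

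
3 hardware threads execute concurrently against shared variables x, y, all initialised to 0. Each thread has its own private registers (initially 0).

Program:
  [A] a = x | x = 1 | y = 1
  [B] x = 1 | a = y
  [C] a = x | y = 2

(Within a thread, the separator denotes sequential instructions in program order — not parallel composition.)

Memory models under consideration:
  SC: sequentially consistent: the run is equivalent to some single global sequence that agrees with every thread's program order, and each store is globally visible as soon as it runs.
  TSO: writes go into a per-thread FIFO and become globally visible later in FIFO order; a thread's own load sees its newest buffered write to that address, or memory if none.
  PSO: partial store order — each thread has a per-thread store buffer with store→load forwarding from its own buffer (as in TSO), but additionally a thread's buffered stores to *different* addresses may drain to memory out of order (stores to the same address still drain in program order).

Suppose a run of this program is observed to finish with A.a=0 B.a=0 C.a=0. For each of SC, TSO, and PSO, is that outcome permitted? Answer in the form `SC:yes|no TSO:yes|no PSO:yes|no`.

SC:yes TSO:yes PSO:yes

outcome vector order: (A.a,B.a,C.a)
under SC → (0,0,0) (0,0,1) (0,1,0) (0,1,1) (0,2,0) (0,2,1) (1,0,0) (1,0,1) (1,1,0) (1,1,1) (1,2,0) (1,2,1)
under TSO → (0,0,0) (0,0,1) (0,1,0) (0,1,1) (0,2,0) (0,2,1) (1,0,0) (1,0,1) (1,1,0) (1,1,1) (1,2,0) (1,2,1)
under PSO → (0,0,0) (0,0,1) (0,1,0) (0,1,1) (0,2,0) (0,2,1) (1,0,0) (1,0,1) (1,1,0) (1,1,1) (1,2,0) (1,2,1)
target (0,0,0) ∈ {SC,TSO,PSO}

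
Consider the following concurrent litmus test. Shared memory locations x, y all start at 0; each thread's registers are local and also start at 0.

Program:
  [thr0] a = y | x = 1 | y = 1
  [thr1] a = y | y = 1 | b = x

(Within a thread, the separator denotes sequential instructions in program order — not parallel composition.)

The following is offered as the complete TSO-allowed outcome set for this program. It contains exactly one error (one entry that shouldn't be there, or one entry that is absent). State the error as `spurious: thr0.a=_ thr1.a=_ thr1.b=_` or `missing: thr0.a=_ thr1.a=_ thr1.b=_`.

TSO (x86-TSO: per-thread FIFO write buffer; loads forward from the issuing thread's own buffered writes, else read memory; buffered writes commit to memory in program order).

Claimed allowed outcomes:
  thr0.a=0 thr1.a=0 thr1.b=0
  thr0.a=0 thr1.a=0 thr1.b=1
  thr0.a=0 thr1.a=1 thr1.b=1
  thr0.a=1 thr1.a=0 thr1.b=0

missing: thr0.a=1 thr1.a=0 thr1.b=1

outcome vector order: (thr0.a,thr1.a,thr1.b)
under TSO → <0 0 0> <0 0 1> <0 1 1> <1 0 0> <1 0 1>
TSO∖claimed = {<1 0 1>}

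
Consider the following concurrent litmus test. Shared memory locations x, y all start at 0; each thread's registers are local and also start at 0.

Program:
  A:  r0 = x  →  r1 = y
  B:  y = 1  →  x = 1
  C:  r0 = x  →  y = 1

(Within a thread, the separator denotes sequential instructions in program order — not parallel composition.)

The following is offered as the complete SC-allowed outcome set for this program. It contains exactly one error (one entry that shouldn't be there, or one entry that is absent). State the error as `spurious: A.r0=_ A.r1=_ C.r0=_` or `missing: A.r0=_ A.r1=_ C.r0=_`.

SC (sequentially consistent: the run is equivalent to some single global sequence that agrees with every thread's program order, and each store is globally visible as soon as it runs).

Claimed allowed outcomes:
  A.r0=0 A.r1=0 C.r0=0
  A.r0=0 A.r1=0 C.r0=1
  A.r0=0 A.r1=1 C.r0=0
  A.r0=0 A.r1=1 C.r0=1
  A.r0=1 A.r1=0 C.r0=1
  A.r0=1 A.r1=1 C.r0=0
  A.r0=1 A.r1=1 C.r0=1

outcome vector order: (A.r0,A.r1,C.r0)
under SC → <0 0 0> <0 0 1> <0 1 0> <0 1 1> <1 1 0> <1 1 1>
claimed∖SC = {<1 0 1>}

spurious: A.r0=1 A.r1=0 C.r0=1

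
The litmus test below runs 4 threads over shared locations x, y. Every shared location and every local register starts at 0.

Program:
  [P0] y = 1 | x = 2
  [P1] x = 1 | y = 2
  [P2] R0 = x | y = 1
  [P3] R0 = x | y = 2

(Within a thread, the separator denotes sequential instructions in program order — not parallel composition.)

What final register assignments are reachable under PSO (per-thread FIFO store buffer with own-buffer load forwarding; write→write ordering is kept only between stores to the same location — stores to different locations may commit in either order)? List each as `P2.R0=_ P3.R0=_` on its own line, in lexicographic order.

P2.R0=0 P3.R0=0
P2.R0=0 P3.R0=1
P2.R0=0 P3.R0=2
P2.R0=1 P3.R0=0
P2.R0=1 P3.R0=1
P2.R0=1 P3.R0=2
P2.R0=2 P3.R0=0
P2.R0=2 P3.R0=1
P2.R0=2 P3.R0=2

outcome vector order: (P2.R0,P3.R0)
|PSO outcomes| = 9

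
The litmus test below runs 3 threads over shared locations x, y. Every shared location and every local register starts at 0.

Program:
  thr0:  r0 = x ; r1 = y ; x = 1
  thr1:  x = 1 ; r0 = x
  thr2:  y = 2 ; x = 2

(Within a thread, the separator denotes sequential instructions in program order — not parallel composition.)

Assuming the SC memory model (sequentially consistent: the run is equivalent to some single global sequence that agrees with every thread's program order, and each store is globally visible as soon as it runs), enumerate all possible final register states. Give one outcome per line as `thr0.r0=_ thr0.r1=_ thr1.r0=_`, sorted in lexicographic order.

thr0.r0=0 thr0.r1=0 thr1.r0=1
thr0.r0=0 thr0.r1=0 thr1.r0=2
thr0.r0=0 thr0.r1=2 thr1.r0=1
thr0.r0=0 thr0.r1=2 thr1.r0=2
thr0.r0=1 thr0.r1=0 thr1.r0=1
thr0.r0=1 thr0.r1=0 thr1.r0=2
thr0.r0=1 thr0.r1=2 thr1.r0=1
thr0.r0=1 thr0.r1=2 thr1.r0=2
thr0.r0=2 thr0.r1=2 thr1.r0=1
thr0.r0=2 thr0.r1=2 thr1.r0=2

outcome vector order: (thr0.r0,thr0.r1,thr1.r0)
|SC outcomes| = 10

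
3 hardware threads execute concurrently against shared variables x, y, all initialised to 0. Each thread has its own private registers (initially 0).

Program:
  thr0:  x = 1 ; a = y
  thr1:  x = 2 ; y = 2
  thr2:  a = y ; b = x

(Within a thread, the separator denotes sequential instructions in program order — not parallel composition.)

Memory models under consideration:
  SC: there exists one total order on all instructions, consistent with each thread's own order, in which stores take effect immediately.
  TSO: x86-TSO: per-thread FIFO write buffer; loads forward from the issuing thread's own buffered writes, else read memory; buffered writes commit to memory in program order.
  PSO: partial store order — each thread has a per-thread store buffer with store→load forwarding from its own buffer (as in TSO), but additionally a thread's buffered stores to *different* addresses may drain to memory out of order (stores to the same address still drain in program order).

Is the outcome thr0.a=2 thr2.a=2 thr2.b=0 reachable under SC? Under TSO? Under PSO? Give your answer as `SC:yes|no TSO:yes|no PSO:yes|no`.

SC:no TSO:no PSO:yes

outcome vector order: (thr0.a,thr2.a,thr2.b)
SC (10): 0/0/0 0/0/1 0/0/2 0/2/1 0/2/2 2/0/0 2/0/1 2/0/2 2/2/1 2/2/2
TSO (10): 0/0/0 0/0/1 0/0/2 0/2/1 0/2/2 2/0/0 2/0/1 2/0/2 2/2/1 2/2/2
PSO (12): 0/0/0 0/0/1 0/0/2 0/2/0 0/2/1 0/2/2 2/0/0 2/0/1 2/0/2 2/2/0 2/2/1 2/2/2
target 2/2/0 ∈ {PSO}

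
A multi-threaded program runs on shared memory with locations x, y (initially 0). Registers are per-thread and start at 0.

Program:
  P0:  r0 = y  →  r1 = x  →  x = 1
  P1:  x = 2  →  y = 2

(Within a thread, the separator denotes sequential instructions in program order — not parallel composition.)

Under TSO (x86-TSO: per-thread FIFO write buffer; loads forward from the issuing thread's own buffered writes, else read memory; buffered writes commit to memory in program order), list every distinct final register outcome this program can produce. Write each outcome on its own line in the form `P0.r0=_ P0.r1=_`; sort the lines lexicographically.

P0.r0=0 P0.r1=0
P0.r0=0 P0.r1=2
P0.r0=2 P0.r1=2

outcome vector order: (P0.r0,P0.r1)
|TSO outcomes| = 3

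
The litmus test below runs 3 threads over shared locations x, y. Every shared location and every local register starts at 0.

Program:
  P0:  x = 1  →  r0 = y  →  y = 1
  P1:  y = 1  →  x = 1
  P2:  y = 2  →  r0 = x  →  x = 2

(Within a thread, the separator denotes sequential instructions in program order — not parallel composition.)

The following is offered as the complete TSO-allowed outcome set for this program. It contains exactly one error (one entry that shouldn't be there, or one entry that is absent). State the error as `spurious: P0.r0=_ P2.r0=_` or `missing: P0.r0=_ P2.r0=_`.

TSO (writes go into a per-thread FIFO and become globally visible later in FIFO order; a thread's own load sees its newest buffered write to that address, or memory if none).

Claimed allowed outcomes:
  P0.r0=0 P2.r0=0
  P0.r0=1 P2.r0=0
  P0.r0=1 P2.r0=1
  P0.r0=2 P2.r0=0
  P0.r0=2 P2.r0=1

outcome vector order: (P0.r0,P2.r0)
under TSO → (0,0), (0,1), (1,0), (1,1), (2,0), (2,1)
TSO∖claimed = {(0,1)}

missing: P0.r0=0 P2.r0=1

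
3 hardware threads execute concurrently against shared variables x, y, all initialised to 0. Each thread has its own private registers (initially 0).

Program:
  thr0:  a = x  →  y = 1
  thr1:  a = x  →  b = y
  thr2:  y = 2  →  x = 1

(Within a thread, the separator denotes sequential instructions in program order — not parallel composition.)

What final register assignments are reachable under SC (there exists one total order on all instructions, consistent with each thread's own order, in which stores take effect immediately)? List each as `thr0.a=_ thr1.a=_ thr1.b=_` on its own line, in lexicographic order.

thr0.a=0 thr1.a=0 thr1.b=0
thr0.a=0 thr1.a=0 thr1.b=1
thr0.a=0 thr1.a=0 thr1.b=2
thr0.a=0 thr1.a=1 thr1.b=1
thr0.a=0 thr1.a=1 thr1.b=2
thr0.a=1 thr1.a=0 thr1.b=0
thr0.a=1 thr1.a=0 thr1.b=1
thr0.a=1 thr1.a=0 thr1.b=2
thr0.a=1 thr1.a=1 thr1.b=1
thr0.a=1 thr1.a=1 thr1.b=2

outcome vector order: (thr0.a,thr1.a,thr1.b)
|SC outcomes| = 10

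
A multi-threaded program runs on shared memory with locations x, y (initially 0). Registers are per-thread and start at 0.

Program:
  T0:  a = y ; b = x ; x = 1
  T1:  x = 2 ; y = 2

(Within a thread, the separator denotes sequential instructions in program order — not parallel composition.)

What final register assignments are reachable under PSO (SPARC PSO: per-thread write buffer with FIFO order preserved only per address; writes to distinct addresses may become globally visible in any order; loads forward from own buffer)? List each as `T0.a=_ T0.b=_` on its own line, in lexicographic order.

outcome vector order: (T0.a,T0.b)
|PSO outcomes| = 4

T0.a=0 T0.b=0
T0.a=0 T0.b=2
T0.a=2 T0.b=0
T0.a=2 T0.b=2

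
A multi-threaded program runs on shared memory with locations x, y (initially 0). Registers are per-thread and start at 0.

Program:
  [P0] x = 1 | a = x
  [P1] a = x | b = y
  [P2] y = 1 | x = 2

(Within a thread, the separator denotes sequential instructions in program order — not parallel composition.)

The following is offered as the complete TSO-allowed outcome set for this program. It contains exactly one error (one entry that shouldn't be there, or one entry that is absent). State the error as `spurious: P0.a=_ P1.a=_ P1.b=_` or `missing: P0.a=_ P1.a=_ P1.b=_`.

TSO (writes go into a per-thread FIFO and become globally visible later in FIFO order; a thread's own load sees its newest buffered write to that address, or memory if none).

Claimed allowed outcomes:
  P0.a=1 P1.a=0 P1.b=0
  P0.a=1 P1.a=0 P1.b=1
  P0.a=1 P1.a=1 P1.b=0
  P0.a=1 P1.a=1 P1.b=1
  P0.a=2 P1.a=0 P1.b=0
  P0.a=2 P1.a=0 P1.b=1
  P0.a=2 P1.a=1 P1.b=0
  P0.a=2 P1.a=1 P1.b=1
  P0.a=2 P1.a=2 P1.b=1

outcome vector order: (P0.a,P1.a,P1.b)
TSO: 10 outcomes — {100, 101, 110, 111, 121, 200, 201, 210, 211, 221}
TSO∖claimed = {121}

missing: P0.a=1 P1.a=2 P1.b=1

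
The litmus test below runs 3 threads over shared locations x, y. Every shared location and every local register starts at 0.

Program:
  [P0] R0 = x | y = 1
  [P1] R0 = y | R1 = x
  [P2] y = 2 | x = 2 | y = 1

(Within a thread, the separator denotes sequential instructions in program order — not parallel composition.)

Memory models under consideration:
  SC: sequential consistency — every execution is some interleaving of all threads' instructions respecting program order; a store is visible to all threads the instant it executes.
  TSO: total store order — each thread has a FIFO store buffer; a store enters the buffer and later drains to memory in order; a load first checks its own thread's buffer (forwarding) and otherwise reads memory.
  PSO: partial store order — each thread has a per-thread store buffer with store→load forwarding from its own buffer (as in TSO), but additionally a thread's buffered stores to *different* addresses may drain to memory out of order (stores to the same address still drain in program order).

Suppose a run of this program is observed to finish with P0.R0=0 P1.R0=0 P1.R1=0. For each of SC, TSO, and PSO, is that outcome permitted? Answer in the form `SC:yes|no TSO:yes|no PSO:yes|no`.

SC:yes TSO:yes PSO:yes

outcome vector order: (P0.R0,P1.R0,P1.R1)
SC: 11 outcomes — {<0 0 0>, <0 0 2>, <0 1 0>, <0 1 2>, <0 2 0>, <0 2 2>, <2 0 0>, <2 0 2>, <2 1 2>, <2 2 0>, <2 2 2>}
TSO: 11 outcomes — {<0 0 0>, <0 0 2>, <0 1 0>, <0 1 2>, <0 2 0>, <0 2 2>, <2 0 0>, <2 0 2>, <2 1 2>, <2 2 0>, <2 2 2>}
PSO: 12 outcomes — {<0 0 0>, <0 0 2>, <0 1 0>, <0 1 2>, <0 2 0>, <0 2 2>, <2 0 0>, <2 0 2>, <2 1 0>, <2 1 2>, <2 2 0>, <2 2 2>}
target <0 0 0> ∈ {SC,TSO,PSO}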